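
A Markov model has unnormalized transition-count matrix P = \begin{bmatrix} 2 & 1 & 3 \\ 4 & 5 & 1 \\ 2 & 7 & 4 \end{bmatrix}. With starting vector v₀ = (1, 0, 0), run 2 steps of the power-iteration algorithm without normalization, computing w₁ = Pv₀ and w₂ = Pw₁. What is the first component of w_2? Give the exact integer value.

w1 = Pv₀ = (2, 4, 2)
w2 = Pw1 = (14, 30, 40)
The requested component of w2 is 14.

14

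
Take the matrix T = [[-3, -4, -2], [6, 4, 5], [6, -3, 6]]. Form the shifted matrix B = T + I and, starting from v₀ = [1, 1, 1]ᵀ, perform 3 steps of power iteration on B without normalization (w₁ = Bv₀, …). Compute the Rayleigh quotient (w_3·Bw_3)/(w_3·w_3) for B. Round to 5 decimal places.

7.69242

B = T + I has rows (-2, -4, -2); (6, 5, 5); (6, -3, 7)
w1 = Bv₀ = ((-2)·1 + (-4)·1 + (-2)·1; 6·1 + 5·1 + 5·1; 6·1 + (-3)·1 + 7·1) = (-8, 16, 10)
w2 = Bw1 = ((-2)·(-8) + (-4)·16 + (-2)·10; 6·(-8) + 5·16 + 5·10; 6·(-8) + (-3)·16 + 7·10) = (-68, 82, -26)
w3 = Bw2 = (-140, -128, -836)
Bw3 = (2464, -5660, -6308)
w3·Bw3 = 5653008; w3·w3 = 734880; μ ≈ 5653008/734880 = 7.69242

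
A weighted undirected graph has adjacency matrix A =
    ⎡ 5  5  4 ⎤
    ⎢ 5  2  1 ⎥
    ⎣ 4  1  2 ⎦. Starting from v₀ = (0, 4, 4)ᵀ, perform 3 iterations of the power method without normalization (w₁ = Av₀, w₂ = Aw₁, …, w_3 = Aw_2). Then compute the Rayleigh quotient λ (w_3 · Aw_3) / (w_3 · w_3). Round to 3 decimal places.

w1 = Av₀ = (36, 12, 12)
w2 = Aw1 = (288, 216, 180)
w3 = Aw2 = (3240, 2052, 1728)
Aw3 = (33372, 22032, 18468)
w3·Aw3 = 3240·33372 + 2052·22032 + 1728·18468 = 185247648; w3·w3 = 3240·3240 + 2052·2052 + 1728·1728 = 17694288
λ ≈ 185247648/17694288 = 10.469

λ ≈ 10.469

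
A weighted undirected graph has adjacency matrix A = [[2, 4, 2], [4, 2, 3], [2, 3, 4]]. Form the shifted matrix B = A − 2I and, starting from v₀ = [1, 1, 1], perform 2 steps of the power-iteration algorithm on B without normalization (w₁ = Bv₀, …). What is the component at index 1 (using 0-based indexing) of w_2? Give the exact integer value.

B = A − 2I has rows (0, 4, 2); (4, 0, 3); (2, 3, 2)
w1 = Bv₀ = (6, 7, 7)
w2 = Bw1 = (42, 45, 47)
Requested component of w2: 45

45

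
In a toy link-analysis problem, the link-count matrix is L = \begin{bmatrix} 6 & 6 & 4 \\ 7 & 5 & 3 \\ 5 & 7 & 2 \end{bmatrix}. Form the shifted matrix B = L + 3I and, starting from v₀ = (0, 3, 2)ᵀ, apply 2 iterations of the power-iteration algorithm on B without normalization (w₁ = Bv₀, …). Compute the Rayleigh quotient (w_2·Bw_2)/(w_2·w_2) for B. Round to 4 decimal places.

B = L + 3I has rows (9, 6, 4); (7, 8, 3); (5, 7, 5)
w1 = Bv₀ = (26, 30, 31)
w2 = Bw1 = (538, 515, 495)
Bw2 = (9912, 9371, 8770)
w2·Bw2 = 14499871; w2·w2 = 799694; μ ≈ 14499871/799694 = 18.1318

18.1318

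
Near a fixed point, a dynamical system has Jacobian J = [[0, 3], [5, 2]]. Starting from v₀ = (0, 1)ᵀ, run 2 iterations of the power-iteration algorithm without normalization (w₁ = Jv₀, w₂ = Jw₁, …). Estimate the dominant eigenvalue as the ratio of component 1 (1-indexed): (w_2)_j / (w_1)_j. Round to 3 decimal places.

w1 = Jv₀ = (3, 2)
w2 = Jw1 = (6, 19)
Ratio at component: 6 / 3 = 2.000

λ ≈ 2.000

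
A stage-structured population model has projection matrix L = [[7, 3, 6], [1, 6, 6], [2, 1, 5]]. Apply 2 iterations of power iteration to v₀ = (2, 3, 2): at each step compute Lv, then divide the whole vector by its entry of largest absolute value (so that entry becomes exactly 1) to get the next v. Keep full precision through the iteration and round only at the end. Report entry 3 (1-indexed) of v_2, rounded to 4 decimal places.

Lv0 = (35.00000, 32.00000, 17.00000); divide by 35.00000 → v1 = (1.00000, 0.91429, 0.48571)
Lv1 = (12.65714, 9.40000, 5.34286); divide by 12.65714 → v2 = (1.00000, 0.74266, 0.42212)
Requested entry of v2: 187/443 = 0.4221

0.4221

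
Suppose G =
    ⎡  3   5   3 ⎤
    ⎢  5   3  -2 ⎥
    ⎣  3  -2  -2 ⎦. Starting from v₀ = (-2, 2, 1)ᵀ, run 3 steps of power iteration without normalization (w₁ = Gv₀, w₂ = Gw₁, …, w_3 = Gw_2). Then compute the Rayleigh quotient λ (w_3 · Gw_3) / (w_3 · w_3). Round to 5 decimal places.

-5.55339

w1 = Gv₀ = (3·(-2) + 5·2 + 3·1; 5·(-2) + 3·2 + (-2)·1; 3·(-2) + (-2)·2 + (-2)·1) = (7, -6, -12)
w2 = Gw1 = (3·7 + 5·(-6) + 3·(-12); 5·7 + 3·(-6) + (-2)·(-12); 3·7 + (-2)·(-6) + (-2)·(-12)) = (-45, 41, 57)
w3 = Gw2 = (241, -216, -331)
Gw3 = (-1350, 1219, 1817)
w3·Gw3 = 241·(-1350) + (-216)·1219 + (-331)·1817 = -1190081; w3·w3 = 241·241 + (-216)·(-216) + (-331)·(-331) = 214298
λ ≈ -1190081/214298 = -5.55339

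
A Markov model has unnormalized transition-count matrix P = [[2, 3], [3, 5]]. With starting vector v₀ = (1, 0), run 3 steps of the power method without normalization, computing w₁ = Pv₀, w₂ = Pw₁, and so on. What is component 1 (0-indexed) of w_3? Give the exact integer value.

144

w1 = Pv₀ = (2, 3)
w2 = Pw1 = (13, 21)
w3 = Pw2 = (89, 144)
The requested component of w3 is 144.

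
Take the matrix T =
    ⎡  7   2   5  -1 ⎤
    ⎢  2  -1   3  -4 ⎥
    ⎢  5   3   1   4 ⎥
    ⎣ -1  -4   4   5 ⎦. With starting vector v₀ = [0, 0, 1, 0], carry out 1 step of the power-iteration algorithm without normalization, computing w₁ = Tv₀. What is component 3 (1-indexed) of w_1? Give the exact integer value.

1

w1 = Tv₀ = (7·0 + 2·0 + 5·1 + (-1)·0; 2·0 + (-1)·0 + 3·1 + (-4)·0; 5·0 + 3·0 + 1·1 + 4·0; (-1)·0 + (-4)·0 + 4·1 + 5·0) = (5, 3, 1, 4)
The requested component of w1 is 1.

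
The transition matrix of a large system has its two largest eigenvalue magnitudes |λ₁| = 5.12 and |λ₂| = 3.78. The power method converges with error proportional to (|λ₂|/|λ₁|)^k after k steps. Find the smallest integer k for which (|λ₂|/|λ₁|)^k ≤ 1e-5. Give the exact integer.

|λ₂/λ₁| = 3.78/5.12 = 0.73828
Need k ≥ ln(1e-5) / ln(0.73828) = -11.5129 / -0.3034 ≈ 37.943
Smallest integer k satisfying the bound: 38

38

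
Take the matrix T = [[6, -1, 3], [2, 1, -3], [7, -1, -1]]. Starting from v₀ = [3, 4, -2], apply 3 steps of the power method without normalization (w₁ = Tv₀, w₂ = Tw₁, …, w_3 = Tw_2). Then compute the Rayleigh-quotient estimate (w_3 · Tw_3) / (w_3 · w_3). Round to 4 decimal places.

λ ≈ 7.1899

w1 = Tv₀ = (6·3 + (-1)·4 + 3·(-2); 2·3 + 1·4 + (-3)·(-2); 7·3 + (-1)·4 + (-1)·(-2)) = (8, 16, 19)
w2 = Tw1 = (6·8 + (-1)·16 + 3·19; 2·8 + 1·16 + (-3)·19; 7·8 + (-1)·16 + (-1)·19) = (89, -25, 21)
w3 = Tw2 = (622, 90, 627)
Tw3 = (5523, -547, 3637)
w3·Tw3 = 622·5523 + 90·(-547) + 627·3637 = 5666475; w3·w3 = 622·622 + 90·90 + 627·627 = 788113
λ ≈ 5666475/788113 = 7.1899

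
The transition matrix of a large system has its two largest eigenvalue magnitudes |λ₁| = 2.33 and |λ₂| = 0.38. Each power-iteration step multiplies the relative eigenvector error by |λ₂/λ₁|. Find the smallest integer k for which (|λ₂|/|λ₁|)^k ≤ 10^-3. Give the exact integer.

|λ₂/λ₁| = 0.38/2.33 = 0.16309
Need k ≥ ln(10^-3) / ln(0.16309) = -6.9078 / -1.8135 ≈ 3.809
Smallest integer k satisfying the bound: 4

4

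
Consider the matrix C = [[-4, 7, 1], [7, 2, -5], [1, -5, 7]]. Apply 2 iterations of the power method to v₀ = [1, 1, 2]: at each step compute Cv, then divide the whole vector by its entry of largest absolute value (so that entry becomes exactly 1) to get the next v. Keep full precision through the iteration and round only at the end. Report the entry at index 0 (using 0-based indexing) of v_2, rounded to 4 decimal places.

-0.2125

Cv0 = (5.00000, -1.00000, 10.00000); divide by 10.00000 → v1 = (0.50000, -0.10000, 1.00000)
Cv1 = (-1.70000, -1.70000, 8.00000); divide by 8.00000 → v2 = (-0.21250, -0.21250, 1.00000)
Requested entry of v2: -17/80 = -0.2125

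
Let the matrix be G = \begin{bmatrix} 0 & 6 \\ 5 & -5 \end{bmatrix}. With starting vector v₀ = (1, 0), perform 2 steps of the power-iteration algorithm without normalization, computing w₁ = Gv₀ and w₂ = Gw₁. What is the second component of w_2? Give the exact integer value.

-25

w1 = Gv₀ = (0·1 + 6·0; 5·1 + (-5)·0) = (0, 5)
w2 = Gw1 = (0·0 + 6·5; 5·0 + (-5)·5) = (30, -25)
The requested component of w2 is -25.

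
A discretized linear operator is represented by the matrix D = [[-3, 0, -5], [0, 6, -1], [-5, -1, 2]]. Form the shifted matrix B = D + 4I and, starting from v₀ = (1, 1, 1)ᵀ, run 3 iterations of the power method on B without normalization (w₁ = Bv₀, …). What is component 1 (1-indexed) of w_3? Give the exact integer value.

B = D + 4I has rows (1, 0, -5); (0, 10, -1); (-5, -1, 6)
w1 = Bv₀ = (1·1 + 0·1 + (-5)·1; 0·1 + 10·1 + (-1)·1; (-5)·1 + (-1)·1 + 6·1) = (-4, 9, 0)
w2 = Bw1 = (1·(-4) + 0·9 + (-5)·0; 0·(-4) + 10·9 + (-1)·0; (-5)·(-4) + (-1)·9 + 6·0) = (-4, 90, 11)
w3 = Bw2 = (-59, 889, -4)
Requested component of w3: -59

-59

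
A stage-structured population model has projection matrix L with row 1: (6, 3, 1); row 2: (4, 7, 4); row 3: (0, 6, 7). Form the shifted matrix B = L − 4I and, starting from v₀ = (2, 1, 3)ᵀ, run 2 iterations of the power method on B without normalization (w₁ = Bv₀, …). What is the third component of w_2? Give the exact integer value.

183

B = L − 4I has rows (2, 3, 1); (4, 3, 4); (0, 6, 3)
w1 = Bv₀ = (2·2 + 3·1 + 1·3; 4·2 + 3·1 + 4·3; 0·2 + 6·1 + 3·3) = (10, 23, 15)
w2 = Bw1 = (2·10 + 3·23 + 1·15; 4·10 + 3·23 + 4·15; 0·10 + 6·23 + 3·15) = (104, 169, 183)
Requested component of w2: 183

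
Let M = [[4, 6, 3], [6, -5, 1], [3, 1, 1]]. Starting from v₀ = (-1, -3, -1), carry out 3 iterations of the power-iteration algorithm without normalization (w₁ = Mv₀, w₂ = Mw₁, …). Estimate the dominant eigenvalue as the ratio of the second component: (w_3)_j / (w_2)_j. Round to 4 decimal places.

λ ≈ -2.4010

w1 = Mv₀ = (-25, 8, -7)
w2 = Mw1 = (-73, -197, -74)
w3 = Mw2 = (-1696, 473, -490)
Ratio at component: 473 / -197 = -2.4010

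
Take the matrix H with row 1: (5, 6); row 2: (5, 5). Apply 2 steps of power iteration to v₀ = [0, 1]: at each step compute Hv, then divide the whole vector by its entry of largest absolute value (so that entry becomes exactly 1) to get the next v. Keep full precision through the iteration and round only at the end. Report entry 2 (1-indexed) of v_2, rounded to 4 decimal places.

Hv0 = (6.00000, 5.00000); divide by 6.00000 → v1 = (1.00000, 0.83333)
Hv1 = (10.00000, 9.16667); divide by 10.00000 → v2 = (1.00000, 0.91667)
Requested entry of v2: 55/60 = 0.9167

0.9167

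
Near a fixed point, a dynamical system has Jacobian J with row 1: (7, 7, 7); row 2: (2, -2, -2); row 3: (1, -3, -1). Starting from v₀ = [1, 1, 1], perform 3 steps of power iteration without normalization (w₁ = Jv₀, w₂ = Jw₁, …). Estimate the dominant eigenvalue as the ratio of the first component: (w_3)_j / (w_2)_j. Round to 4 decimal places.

w1 = Jv₀ = (7·1 + 7·1 + 7·1; 2·1 + (-2)·1 + (-2)·1; 1·1 + (-3)·1 + (-1)·1) = (21, -2, -3)
w2 = Jw1 = (7·21 + 7·(-2) + 7·(-3); 2·21 + (-2)·(-2) + (-2)·(-3); 1·21 + (-3)·(-2) + (-1)·(-3)) = (112, 52, 30)
w3 = Jw2 = (1358, 60, -74)
Ratio at component: 1358 / 112 = 12.1250

λ ≈ 12.1250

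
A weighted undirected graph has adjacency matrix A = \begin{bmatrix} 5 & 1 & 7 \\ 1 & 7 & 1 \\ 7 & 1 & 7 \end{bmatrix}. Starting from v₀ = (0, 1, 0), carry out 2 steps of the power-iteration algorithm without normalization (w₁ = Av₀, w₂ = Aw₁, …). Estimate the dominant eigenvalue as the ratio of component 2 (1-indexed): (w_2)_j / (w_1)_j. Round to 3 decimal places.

7.286

w1 = Av₀ = (5·0 + 1·1 + 7·0; 1·0 + 7·1 + 1·0; 7·0 + 1·1 + 7·0) = (1, 7, 1)
w2 = Aw1 = (5·1 + 1·7 + 7·1; 1·1 + 7·7 + 1·1; 7·1 + 1·7 + 7·1) = (19, 51, 21)
Ratio at component: 51 / 7 = 7.286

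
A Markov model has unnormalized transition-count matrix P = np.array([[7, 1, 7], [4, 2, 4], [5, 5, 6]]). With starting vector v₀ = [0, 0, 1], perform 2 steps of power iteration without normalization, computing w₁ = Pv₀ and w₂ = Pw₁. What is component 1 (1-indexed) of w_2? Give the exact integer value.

w1 = Pv₀ = (7·0 + 1·0 + 7·1; 4·0 + 2·0 + 4·1; 5·0 + 5·0 + 6·1) = (7, 4, 6)
w2 = Pw1 = (7·7 + 1·4 + 7·6; 4·7 + 2·4 + 4·6; 5·7 + 5·4 + 6·6) = (95, 60, 91)
The requested component of w2 is 95.

95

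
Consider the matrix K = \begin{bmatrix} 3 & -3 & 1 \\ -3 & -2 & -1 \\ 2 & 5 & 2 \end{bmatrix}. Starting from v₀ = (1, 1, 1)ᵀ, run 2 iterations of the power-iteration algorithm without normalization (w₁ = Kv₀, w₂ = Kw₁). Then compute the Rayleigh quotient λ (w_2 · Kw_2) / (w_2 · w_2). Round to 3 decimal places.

w1 = Kv₀ = (1, -6, 9)
w2 = Kw1 = (30, 0, -10)
Kw2 = (80, -80, 40)
w2·Kw2 = 30·80 + 0·(-80) + (-10)·40 = 2000; w2·w2 = 30·30 + 0·0 + (-10)·(-10) = 1000
λ ≈ 2000/1000 = 2.000

2.000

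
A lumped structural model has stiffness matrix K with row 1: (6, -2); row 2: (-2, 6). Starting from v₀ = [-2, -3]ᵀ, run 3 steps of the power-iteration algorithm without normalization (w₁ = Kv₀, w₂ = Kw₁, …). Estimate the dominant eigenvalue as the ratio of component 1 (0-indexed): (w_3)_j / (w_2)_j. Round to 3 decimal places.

λ ≈ 5.778

w1 = Kv₀ = (6·(-2) + (-2)·(-3); (-2)·(-2) + 6·(-3)) = (-6, -14)
w2 = Kw1 = (6·(-6) + (-2)·(-14); (-2)·(-6) + 6·(-14)) = (-8, -72)
w3 = Kw2 = (96, -416)
Ratio at component: -416 / -72 = 5.778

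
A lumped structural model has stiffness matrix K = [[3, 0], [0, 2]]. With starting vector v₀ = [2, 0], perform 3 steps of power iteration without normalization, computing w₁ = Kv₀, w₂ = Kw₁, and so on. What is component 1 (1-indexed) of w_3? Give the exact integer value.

w1 = Kv₀ = (3·2 + 0·0; 0·2 + 2·0) = (6, 0)
w2 = Kw1 = (3·6 + 0·0; 0·6 + 2·0) = (18, 0)
w3 = Kw2 = (54, 0)
The requested component of w3 is 54.

54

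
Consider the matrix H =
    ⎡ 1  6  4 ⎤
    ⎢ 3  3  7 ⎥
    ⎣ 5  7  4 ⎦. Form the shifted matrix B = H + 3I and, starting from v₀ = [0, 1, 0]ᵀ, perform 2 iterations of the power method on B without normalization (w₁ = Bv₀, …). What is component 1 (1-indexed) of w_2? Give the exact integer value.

88

B = H + 3I has rows (4, 6, 4); (3, 6, 7); (5, 7, 7)
w1 = Bv₀ = (4·0 + 6·1 + 4·0; 3·0 + 6·1 + 7·0; 5·0 + 7·1 + 7·0) = (6, 6, 7)
w2 = Bw1 = (4·6 + 6·6 + 4·7; 3·6 + 6·6 + 7·7; 5·6 + 7·6 + 7·7) = (88, 103, 121)
Requested component of w2: 88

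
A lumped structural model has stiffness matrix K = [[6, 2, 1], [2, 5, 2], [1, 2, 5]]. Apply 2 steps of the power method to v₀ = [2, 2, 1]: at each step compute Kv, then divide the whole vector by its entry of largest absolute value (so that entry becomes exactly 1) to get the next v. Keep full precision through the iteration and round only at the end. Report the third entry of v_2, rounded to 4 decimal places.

Kv0 = (17.00000, 16.00000, 11.00000); divide by 17.00000 → v1 = (1.00000, 0.94118, 0.64706)
Kv1 = (8.52941, 8.00000, 6.11765); divide by 8.52941 → v2 = (1.00000, 0.93793, 0.71724)
Requested entry of v2: 104/145 = 0.7172

0.7172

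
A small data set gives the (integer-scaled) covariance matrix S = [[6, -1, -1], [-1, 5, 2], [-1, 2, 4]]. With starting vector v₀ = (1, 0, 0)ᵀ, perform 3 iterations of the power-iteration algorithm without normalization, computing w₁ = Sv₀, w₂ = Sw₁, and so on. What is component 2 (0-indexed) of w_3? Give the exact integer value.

-112

w1 = Sv₀ = (6·1 + (-1)·0 + (-1)·0; (-1)·1 + 5·0 + 2·0; (-1)·1 + 2·0 + 4·0) = (6, -1, -1)
w2 = Sw1 = (6·6 + (-1)·(-1) + (-1)·(-1); (-1)·6 + 5·(-1) + 2·(-1); (-1)·6 + 2·(-1) + 4·(-1)) = (38, -13, -12)
w3 = Sw2 = (253, -127, -112)
The requested component of w3 is -112.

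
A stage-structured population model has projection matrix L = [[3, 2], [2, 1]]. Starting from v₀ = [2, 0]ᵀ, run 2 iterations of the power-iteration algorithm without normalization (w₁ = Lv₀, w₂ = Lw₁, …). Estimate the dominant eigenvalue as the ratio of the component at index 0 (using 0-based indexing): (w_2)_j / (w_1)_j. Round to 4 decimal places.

4.3333

w1 = Lv₀ = (3·2 + 2·0; 2·2 + 1·0) = (6, 4)
w2 = Lw1 = (3·6 + 2·4; 2·6 + 1·4) = (26, 16)
Ratio at component: 26 / 6 = 4.3333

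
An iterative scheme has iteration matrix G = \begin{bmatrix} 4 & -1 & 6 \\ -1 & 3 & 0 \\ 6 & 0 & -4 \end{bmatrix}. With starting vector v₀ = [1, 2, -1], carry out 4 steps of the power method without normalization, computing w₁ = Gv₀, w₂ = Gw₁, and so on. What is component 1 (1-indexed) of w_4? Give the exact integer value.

1934

w1 = Gv₀ = (-4, 5, 10)
w2 = Gw1 = (39, 19, -64)
w3 = Gw2 = (-247, 18, 490)
w4 = Gw3 = (1934, 301, -3442)
The requested component of w4 is 1934.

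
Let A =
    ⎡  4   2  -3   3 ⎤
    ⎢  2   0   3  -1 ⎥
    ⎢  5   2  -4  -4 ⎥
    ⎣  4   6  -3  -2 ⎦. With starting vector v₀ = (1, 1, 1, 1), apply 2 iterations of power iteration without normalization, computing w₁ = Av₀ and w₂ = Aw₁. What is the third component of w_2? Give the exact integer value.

w1 = Av₀ = (4·1 + 2·1 + (-3)·1 + 3·1; 2·1 + 0·1 + 3·1 + (-1)·1; 5·1 + 2·1 + (-4)·1 + (-4)·1; 4·1 + 6·1 + (-3)·1 + (-2)·1) = (6, 4, -1, 5)
w2 = Aw1 = (4·6 + 2·4 + (-3)·(-1) + 3·5; 2·6 + 0·4 + 3·(-1) + (-1)·5; 5·6 + 2·4 + (-4)·(-1) + (-4)·5; 4·6 + 6·4 + (-3)·(-1) + (-2)·5) = (50, 4, 22, 41)
The requested component of w2 is 22.

22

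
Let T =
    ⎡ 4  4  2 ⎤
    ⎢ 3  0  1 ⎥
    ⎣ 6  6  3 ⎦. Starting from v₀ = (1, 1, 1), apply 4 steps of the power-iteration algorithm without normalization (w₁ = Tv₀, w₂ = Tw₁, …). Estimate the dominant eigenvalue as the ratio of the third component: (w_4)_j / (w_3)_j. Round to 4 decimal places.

w1 = Tv₀ = (10, 4, 15)
w2 = Tw1 = (86, 45, 129)
w3 = Tw2 = (782, 387, 1173)
w4 = Tw3 = (7022, 3519, 10533)
Ratio at component: 10533 / 1173 = 8.9795

λ ≈ 8.9795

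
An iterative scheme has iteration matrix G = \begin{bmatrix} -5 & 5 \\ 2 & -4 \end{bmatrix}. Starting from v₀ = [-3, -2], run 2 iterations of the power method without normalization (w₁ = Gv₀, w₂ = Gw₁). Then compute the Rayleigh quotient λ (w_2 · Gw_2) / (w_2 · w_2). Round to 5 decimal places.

λ ≈ -5.89956

w1 = Gv₀ = ((-5)·(-3) + 5·(-2); 2·(-3) + (-4)·(-2)) = (5, 2)
w2 = Gw1 = ((-5)·5 + 5·2; 2·5 + (-4)·2) = (-15, 2)
Gw2 = (85, -38)
w2·Gw2 = (-15)·85 + 2·(-38) = -1351; w2·w2 = (-15)·(-15) + 2·2 = 229
λ ≈ -1351/229 = -5.89956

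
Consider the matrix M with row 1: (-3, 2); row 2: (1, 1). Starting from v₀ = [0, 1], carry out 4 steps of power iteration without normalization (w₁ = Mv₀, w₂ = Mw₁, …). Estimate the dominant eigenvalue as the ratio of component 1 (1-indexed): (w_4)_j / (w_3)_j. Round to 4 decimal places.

w1 = Mv₀ = (2, 1)
w2 = Mw1 = (-4, 3)
w3 = Mw2 = (18, -1)
w4 = Mw3 = (-56, 17)
Ratio at component: -56 / 18 = -3.1111

λ ≈ -3.1111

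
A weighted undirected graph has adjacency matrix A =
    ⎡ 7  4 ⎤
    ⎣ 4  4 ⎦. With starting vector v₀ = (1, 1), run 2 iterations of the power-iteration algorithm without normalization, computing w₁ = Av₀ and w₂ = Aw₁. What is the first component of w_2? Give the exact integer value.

w1 = Av₀ = (7·1 + 4·1; 4·1 + 4·1) = (11, 8)
w2 = Aw1 = (7·11 + 4·8; 4·11 + 4·8) = (109, 76)
The requested component of w2 is 109.

109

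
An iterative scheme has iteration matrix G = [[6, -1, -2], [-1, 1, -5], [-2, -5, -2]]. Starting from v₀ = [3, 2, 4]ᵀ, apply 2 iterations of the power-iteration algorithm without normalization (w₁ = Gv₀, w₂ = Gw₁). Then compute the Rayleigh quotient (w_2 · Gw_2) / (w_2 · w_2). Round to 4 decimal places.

w1 = Gv₀ = (8, -21, -24)
w2 = Gw1 = (117, 91, 137)
Gw2 = (337, -711, -963)
w2·Gw2 = 117·337 + 91·(-711) + 137·(-963) = -157203; w2·w2 = 117·117 + 91·91 + 137·137 = 40739
λ ≈ -157203/40739 = -3.8588

λ ≈ -3.8588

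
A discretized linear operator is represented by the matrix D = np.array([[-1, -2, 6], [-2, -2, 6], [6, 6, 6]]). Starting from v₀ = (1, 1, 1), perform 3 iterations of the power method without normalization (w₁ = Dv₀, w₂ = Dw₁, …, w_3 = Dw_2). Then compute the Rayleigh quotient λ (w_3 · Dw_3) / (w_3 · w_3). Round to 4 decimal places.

w1 = Dv₀ = (3, 2, 18)
w2 = Dw1 = (101, 98, 138)
w3 = Dw2 = (531, 430, 2022)
Dw3 = (10741, 10210, 17898)
w3·Dw3 = 531·10741 + 430·10210 + 2022·17898 = 46283527; w3·w3 = 531·531 + 430·430 + 2022·2022 = 4555345
λ ≈ 46283527/4555345 = 10.1603

λ ≈ 10.1603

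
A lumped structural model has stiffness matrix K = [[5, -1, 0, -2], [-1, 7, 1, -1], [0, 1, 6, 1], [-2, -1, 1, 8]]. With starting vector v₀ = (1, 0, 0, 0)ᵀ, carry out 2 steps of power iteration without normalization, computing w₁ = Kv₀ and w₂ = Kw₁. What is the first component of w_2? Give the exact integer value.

30

w1 = Kv₀ = (5, -1, 0, -2)
w2 = Kw1 = (30, -10, -3, -25)
The requested component of w2 is 30.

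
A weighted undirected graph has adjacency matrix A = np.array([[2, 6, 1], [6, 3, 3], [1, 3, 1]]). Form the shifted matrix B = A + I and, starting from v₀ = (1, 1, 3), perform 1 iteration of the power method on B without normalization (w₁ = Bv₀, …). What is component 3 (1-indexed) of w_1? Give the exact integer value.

B = A + I has rows (3, 6, 1); (6, 4, 3); (1, 3, 2)
w1 = Bv₀ = (12, 19, 10)
Requested component of w1: 10

10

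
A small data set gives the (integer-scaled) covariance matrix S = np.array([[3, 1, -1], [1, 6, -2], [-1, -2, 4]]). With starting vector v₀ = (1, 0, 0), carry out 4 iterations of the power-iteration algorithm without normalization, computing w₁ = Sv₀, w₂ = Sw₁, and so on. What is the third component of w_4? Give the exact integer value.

w1 = Sv₀ = (3·1 + 1·0 + (-1)·0; 1·1 + 6·0 + (-2)·0; (-1)·1 + (-2)·0 + 4·0) = (3, 1, -1)
w2 = Sw1 = (3·3 + 1·1 + (-1)·(-1); 1·3 + 6·1 + (-2)·(-1); (-1)·3 + (-2)·1 + 4·(-1)) = (11, 11, -9)
w3 = Sw2 = (53, 95, -69)
w4 = Sw3 = (323, 761, -519)
The requested component of w4 is -519.

-519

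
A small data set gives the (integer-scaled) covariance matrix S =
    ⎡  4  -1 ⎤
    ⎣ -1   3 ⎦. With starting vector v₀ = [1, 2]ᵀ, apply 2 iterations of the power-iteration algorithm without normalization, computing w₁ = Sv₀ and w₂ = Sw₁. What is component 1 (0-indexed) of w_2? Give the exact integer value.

13

w1 = Sv₀ = (4·1 + (-1)·2; (-1)·1 + 3·2) = (2, 5)
w2 = Sw1 = (4·2 + (-1)·5; (-1)·2 + 3·5) = (3, 13)
The requested component of w2 is 13.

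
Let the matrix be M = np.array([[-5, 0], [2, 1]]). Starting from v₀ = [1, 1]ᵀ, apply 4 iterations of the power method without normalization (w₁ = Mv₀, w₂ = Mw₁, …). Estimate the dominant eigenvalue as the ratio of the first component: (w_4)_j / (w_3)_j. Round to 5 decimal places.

w1 = Mv₀ = ((-5)·1 + 0·1; 2·1 + 1·1) = (-5, 3)
w2 = Mw1 = ((-5)·(-5) + 0·3; 2·(-5) + 1·3) = (25, -7)
w3 = Mw2 = (-125, 43)
w4 = Mw3 = (625, -207)
Ratio at component: 625 / -125 = -5.00000

λ ≈ -5.00000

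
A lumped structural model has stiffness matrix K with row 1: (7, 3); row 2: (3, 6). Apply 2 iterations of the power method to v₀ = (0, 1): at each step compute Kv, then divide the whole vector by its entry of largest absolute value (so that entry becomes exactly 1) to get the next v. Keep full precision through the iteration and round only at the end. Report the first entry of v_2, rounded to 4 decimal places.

Kv0 = (3.00000, 6.00000); divide by 6.00000 → v1 = (0.50000, 1.00000)
Kv1 = (6.50000, 7.50000); divide by 7.50000 → v2 = (0.86667, 1.00000)
Requested entry of v2: 39/45 = 0.8667

0.8667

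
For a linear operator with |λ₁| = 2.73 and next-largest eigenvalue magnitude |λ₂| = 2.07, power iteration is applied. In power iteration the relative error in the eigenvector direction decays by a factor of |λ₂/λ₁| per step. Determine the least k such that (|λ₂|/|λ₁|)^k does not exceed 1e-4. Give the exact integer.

34

|λ₂/λ₁| = 2.07/2.73 = 0.75824
Need k ≥ ln(1e-4) / ln(0.75824) = -9.2103 / -0.2768 ≈ 33.280
Smallest integer k satisfying the bound: 34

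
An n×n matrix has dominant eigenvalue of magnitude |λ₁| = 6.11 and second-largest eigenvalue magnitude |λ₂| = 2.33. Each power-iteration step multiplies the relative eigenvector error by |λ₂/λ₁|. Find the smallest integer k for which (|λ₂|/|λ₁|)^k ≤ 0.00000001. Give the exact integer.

20

|λ₂/λ₁| = 2.33/6.11 = 0.38134
Need k ≥ ln(0.00000001) / ln(0.38134) = -18.4207 / -0.9641 ≈ 19.107
Smallest integer k satisfying the bound: 20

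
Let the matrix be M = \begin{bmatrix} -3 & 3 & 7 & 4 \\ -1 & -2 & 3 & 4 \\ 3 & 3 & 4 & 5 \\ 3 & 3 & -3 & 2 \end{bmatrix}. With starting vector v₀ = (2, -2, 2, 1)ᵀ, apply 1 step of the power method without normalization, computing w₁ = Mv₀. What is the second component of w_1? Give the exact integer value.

12

w1 = Mv₀ = ((-3)·2 + 3·(-2) + 7·2 + 4·1; (-1)·2 + (-2)·(-2) + 3·2 + 4·1; 3·2 + 3·(-2) + 4·2 + 5·1; 3·2 + 3·(-2) + (-3)·2 + 2·1) = (6, 12, 13, -4)
The requested component of w1 is 12.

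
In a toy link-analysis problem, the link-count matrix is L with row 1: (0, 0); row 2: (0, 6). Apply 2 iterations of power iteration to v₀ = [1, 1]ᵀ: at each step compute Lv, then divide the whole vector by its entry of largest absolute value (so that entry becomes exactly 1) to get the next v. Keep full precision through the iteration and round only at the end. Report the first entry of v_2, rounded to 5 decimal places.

Lv0 = (0.000000, 6.000000); divide by 6.000000 → v1 = (0.000000, 1.000000)
Lv1 = (0.000000, 6.000000); divide by 6.000000 → v2 = (0.000000, 1.000000)
Requested entry of v2: 0/36 = 0.00000

0.00000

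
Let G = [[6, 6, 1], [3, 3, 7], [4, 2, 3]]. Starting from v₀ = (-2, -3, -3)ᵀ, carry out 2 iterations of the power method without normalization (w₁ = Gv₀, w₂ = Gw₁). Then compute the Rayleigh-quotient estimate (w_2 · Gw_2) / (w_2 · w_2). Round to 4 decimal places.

λ ≈ 11.7821

w1 = Gv₀ = (-33, -36, -23)
w2 = Gw1 = (-437, -368, -273)
Gw2 = (-5103, -4326, -3303)
w2·Gw2 = (-437)·(-5103) + (-368)·(-4326) + (-273)·(-3303) = 4723698; w2·w2 = (-437)·(-437) + (-368)·(-368) + (-273)·(-273) = 400922
λ ≈ 4723698/400922 = 11.7821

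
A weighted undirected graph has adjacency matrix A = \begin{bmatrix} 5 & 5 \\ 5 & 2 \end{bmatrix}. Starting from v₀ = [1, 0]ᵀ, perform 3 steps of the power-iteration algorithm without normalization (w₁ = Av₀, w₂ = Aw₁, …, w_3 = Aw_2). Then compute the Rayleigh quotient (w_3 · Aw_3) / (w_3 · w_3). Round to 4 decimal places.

w1 = Av₀ = (5·1 + 5·0; 5·1 + 2·0) = (5, 5)
w2 = Aw1 = (5·5 + 5·5; 5·5 + 2·5) = (50, 35)
w3 = Aw2 = (425, 320)
Aw3 = (3725, 2765)
w3·Aw3 = 425·3725 + 320·2765 = 2467925; w3·w3 = 425·425 + 320·320 = 283025
λ ≈ 2467925/283025 = 8.7198

λ ≈ 8.7198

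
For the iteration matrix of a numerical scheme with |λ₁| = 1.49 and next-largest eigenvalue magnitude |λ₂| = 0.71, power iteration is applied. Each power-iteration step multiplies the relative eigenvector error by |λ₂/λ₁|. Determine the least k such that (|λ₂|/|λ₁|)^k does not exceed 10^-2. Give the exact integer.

7

|λ₂/λ₁| = 0.71/1.49 = 0.47651
Need k ≥ ln(10^-2) / ln(0.47651) = -4.6052 / -0.7413 ≈ 6.213
Smallest integer k satisfying the bound: 7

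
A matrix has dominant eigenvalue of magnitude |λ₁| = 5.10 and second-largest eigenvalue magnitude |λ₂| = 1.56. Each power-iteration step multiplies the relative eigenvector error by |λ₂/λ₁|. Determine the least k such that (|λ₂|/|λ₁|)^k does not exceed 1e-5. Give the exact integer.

10

|λ₂/λ₁| = 1.56/5.10 = 0.30588
Need k ≥ ln(1e-5) / ln(0.30588) = -11.5129 / -1.1846 ≈ 9.719
Smallest integer k satisfying the bound: 10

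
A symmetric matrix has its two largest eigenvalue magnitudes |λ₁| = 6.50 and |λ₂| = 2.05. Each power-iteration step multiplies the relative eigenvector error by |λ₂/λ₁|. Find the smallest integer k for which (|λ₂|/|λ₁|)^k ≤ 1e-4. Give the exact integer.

|λ₂/λ₁| = 2.05/6.50 = 0.31538
Need k ≥ ln(1e-4) / ln(0.31538) = -9.2103 / -1.1540 ≈ 7.981
Smallest integer k satisfying the bound: 8

8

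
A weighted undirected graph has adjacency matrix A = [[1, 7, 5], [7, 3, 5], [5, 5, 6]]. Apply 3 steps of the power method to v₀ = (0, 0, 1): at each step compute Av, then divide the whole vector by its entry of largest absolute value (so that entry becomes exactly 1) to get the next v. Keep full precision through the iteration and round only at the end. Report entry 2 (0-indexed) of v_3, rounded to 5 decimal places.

Av0 = (5.000000, 5.000000, 6.000000); divide by 6.000000 → v1 = (0.833333, 0.833333, 1.000000)
Av1 = (11.666667, 13.333333, 14.333333); divide by 14.333333 → v2 = (0.813953, 0.930233, 1.000000)
Av2 = (12.325581, 13.488372, 14.720930); divide by 14.720930 → v3 = (0.837283, 0.916272, 1.000000)
Requested entry of v3: 1266/1266 = 1.00000

1.00000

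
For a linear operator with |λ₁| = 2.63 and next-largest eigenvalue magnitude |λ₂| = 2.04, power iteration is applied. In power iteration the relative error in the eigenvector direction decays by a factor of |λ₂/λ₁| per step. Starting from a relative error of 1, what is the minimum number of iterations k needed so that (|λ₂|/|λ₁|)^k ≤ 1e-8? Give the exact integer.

73

|λ₂/λ₁| = 2.04/2.63 = 0.77567
Need k ≥ ln(1e-8) / ln(0.77567) = -18.4207 / -0.2540 ≈ 72.513
Smallest integer k satisfying the bound: 73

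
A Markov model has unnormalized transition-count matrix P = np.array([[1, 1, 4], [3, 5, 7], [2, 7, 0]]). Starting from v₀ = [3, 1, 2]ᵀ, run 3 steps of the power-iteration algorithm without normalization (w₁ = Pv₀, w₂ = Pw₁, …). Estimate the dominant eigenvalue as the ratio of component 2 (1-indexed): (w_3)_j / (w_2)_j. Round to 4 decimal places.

11.8015

w1 = Pv₀ = (1·3 + 1·1 + 4·2; 3·3 + 5·1 + 7·2; 2·3 + 7·1 + 0·2) = (12, 28, 13)
w2 = Pw1 = (1·12 + 1·28 + 4·13; 3·12 + 5·28 + 7·13; 2·12 + 7·28 + 0·13) = (92, 267, 220)
w3 = Pw2 = (1239, 3151, 2053)
Ratio at component: 3151 / 267 = 11.8015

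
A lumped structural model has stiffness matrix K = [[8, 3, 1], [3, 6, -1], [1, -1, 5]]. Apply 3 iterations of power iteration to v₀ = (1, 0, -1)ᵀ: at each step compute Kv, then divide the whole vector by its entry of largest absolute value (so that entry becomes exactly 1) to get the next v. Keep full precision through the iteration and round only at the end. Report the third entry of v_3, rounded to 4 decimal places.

-0.1090

Kv0 = (7.00000, 4.00000, -4.00000); divide by 7.00000 → v1 = (1.00000, 0.57143, -0.57143)
Kv1 = (9.14286, 7.00000, -2.42857); divide by 9.14286 → v2 = (1.00000, 0.76563, -0.26563)
Kv2 = (10.03125, 7.85938, -1.09375); divide by 10.03125 → v3 = (1.00000, 0.78349, -0.10903)
Requested entry of v3: -70/642 = -0.1090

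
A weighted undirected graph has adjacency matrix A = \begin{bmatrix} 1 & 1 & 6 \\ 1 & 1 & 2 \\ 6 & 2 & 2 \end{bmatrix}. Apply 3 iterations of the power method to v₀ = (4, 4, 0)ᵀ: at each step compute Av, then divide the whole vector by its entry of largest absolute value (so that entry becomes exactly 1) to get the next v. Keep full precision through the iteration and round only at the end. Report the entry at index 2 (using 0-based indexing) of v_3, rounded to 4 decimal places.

1.0000

Av0 = (8.00000, 8.00000, 32.00000); divide by 32.00000 → v1 = (0.25000, 0.25000, 1.00000)
Av1 = (6.50000, 2.50000, 4.00000); divide by 6.50000 → v2 = (1.00000, 0.38462, 0.61538)
Av2 = (5.07692, 2.61538, 8.00000); divide by 8.00000 → v3 = (0.63462, 0.32692, 1.00000)
Requested entry of v3: 1664/1664 = 1.0000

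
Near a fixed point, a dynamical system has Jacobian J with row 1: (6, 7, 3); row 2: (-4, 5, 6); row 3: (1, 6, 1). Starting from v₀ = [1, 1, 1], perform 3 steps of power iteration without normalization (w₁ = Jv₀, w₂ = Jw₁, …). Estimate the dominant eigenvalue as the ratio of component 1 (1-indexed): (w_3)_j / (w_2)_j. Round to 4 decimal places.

7.9586

w1 = Jv₀ = (16, 7, 8)
w2 = Jw1 = (169, 19, 66)
w3 = Jw2 = (1345, -185, 349)
Ratio at component: 1345 / 169 = 7.9586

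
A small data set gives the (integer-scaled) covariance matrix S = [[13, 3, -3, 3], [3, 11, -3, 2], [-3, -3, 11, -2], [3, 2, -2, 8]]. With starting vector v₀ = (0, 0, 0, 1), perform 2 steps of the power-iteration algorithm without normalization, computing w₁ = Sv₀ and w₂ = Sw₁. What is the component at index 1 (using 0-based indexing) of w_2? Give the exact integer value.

53

w1 = Sv₀ = (13·0 + 3·0 + (-3)·0 + 3·1; 3·0 + 11·0 + (-3)·0 + 2·1; (-3)·0 + (-3)·0 + 11·0 + (-2)·1; 3·0 + 2·0 + (-2)·0 + 8·1) = (3, 2, -2, 8)
w2 = Sw1 = (13·3 + 3·2 + (-3)·(-2) + 3·8; 3·3 + 11·2 + (-3)·(-2) + 2·8; (-3)·3 + (-3)·2 + 11·(-2) + (-2)·8; 3·3 + 2·2 + (-2)·(-2) + 8·8) = (75, 53, -53, 81)
The requested component of w2 is 53.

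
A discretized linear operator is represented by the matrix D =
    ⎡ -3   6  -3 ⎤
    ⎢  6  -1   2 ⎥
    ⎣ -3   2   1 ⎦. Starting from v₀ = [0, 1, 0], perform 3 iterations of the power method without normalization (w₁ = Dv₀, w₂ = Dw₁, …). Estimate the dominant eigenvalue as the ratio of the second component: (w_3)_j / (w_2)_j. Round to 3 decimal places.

-6.268

w1 = Dv₀ = ((-3)·0 + 6·1 + (-3)·0; 6·0 + (-1)·1 + 2·0; (-3)·0 + 2·1 + 1·0) = (6, -1, 2)
w2 = Dw1 = ((-3)·6 + 6·(-1) + (-3)·2; 6·6 + (-1)·(-1) + 2·2; (-3)·6 + 2·(-1) + 1·2) = (-30, 41, -18)
w3 = Dw2 = (390, -257, 154)
Ratio at component: -257 / 41 = -6.268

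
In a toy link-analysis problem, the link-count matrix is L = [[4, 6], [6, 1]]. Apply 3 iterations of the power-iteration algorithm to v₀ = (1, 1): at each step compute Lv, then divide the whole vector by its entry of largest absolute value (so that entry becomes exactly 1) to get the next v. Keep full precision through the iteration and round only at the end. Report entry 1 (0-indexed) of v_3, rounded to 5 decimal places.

0.76575

Lv0 = (10.000000, 7.000000); divide by 10.000000 → v1 = (1.000000, 0.700000)
Lv1 = (8.200000, 6.700000); divide by 8.200000 → v2 = (1.000000, 0.817073)
Lv2 = (8.902439, 6.817073); divide by 8.902439 → v3 = (1.000000, 0.765753)
Requested entry of v3: 559/730 = 0.76575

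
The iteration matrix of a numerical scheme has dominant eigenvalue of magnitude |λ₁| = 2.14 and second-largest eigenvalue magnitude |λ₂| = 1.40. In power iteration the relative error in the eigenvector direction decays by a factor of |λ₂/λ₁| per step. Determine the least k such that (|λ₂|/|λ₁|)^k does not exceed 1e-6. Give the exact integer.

33

|λ₂/λ₁| = 1.40/2.14 = 0.65421
Need k ≥ ln(1e-6) / ln(0.65421) = -13.8155 / -0.4243 ≈ 32.558
Smallest integer k satisfying the bound: 33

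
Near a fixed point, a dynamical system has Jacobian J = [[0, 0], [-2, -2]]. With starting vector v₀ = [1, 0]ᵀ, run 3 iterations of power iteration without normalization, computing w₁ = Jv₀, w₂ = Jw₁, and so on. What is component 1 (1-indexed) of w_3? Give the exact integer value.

0

w1 = Jv₀ = (0·1 + 0·0; (-2)·1 + (-2)·0) = (0, -2)
w2 = Jw1 = (0·0 + 0·(-2); (-2)·0 + (-2)·(-2)) = (0, 4)
w3 = Jw2 = (0, -8)
The requested component of w3 is 0.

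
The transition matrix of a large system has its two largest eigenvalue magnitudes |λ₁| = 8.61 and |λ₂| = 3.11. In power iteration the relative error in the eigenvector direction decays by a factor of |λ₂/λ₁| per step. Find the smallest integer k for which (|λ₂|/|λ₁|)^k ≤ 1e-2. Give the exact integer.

|λ₂/λ₁| = 3.11/8.61 = 0.36121
Need k ≥ ln(1e-2) / ln(0.36121) = -4.6052 / -1.0183 ≈ 4.522
Smallest integer k satisfying the bound: 5

5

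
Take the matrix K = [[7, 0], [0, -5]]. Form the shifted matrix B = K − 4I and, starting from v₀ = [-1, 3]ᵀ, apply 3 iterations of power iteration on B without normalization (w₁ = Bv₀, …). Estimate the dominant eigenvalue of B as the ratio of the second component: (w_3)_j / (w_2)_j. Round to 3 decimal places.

-9.000

B = K − 4I has rows (3, 0); (0, -9)
w1 = Bv₀ = (-3, -27)
w2 = Bw1 = (-9, 243)
w3 = Bw2 = (-27, -2187)
Ratio: -2187/243 = -9.000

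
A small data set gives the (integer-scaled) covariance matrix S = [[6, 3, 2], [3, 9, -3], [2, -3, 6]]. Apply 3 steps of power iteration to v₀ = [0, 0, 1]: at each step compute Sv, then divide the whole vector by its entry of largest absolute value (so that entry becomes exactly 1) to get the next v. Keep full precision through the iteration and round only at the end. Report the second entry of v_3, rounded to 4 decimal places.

1.0000

Sv0 = (2.00000, -3.00000, 6.00000); divide by 6.00000 → v1 = (0.33333, -0.50000, 1.00000)
Sv1 = (2.50000, -6.50000, 8.16667); divide by 8.16667 → v2 = (0.30612, -0.79592, 1.00000)
Sv2 = (1.44898, -9.24490, 9.00000); divide by -9.24490 → v3 = (-0.15673, 1.00000, -0.97351)
Requested entry of v3: -453/-453 = 1.0000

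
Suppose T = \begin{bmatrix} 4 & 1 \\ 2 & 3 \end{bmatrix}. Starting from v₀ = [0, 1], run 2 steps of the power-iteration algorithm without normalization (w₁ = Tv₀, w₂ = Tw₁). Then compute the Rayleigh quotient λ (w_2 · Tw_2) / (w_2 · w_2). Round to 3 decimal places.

λ ≈ 4.647

w1 = Tv₀ = (4·0 + 1·1; 2·0 + 3·1) = (1, 3)
w2 = Tw1 = (4·1 + 1·3; 2·1 + 3·3) = (7, 11)
Tw2 = (39, 47)
w2·Tw2 = 7·39 + 11·47 = 790; w2·w2 = 7·7 + 11·11 = 170
λ ≈ 790/170 = 4.647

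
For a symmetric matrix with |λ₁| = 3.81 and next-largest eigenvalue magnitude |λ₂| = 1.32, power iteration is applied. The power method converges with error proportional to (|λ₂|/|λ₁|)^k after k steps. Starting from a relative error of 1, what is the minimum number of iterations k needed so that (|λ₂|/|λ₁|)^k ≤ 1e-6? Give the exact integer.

14

|λ₂/λ₁| = 1.32/3.81 = 0.34646
Need k ≥ ln(1e-6) / ln(0.34646) = -13.8155 / -1.0600 ≈ 13.034
Smallest integer k satisfying the bound: 14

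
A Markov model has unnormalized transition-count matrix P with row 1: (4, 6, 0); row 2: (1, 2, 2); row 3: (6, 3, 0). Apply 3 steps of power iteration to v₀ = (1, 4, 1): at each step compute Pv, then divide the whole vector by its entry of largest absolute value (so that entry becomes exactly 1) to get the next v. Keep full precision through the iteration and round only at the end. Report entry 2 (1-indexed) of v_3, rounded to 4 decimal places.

Pv0 = (28.00000, 11.00000, 18.00000); divide by 28.00000 → v1 = (1.00000, 0.39286, 0.64286)
Pv1 = (6.35714, 3.07143, 7.17857); divide by 7.17857 → v2 = (0.88557, 0.42786, 1.00000)
Pv2 = (6.10945, 3.74129, 6.59701); divide by 6.59701 → v3 = (0.92609, 0.56712, 1.00000)
Requested entry of v3: 752/1326 = 0.5671

0.5671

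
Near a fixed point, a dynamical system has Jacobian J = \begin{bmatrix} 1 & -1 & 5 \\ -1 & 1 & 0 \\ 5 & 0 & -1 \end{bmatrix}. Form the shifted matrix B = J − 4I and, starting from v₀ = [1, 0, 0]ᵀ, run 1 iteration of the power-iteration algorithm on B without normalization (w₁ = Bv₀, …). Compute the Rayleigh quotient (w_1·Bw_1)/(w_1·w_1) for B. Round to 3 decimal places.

B = J − 4I has rows (-3, -1, 5); (-1, -3, 0); (5, 0, -5)
w1 = Bv₀ = ((-3)·1 + (-1)·0 + 5·0; (-1)·1 + (-3)·0 + 0·0; 5·1 + 0·0 + (-5)·0) = (-3, -1, 5)
Bw1 = (35, 6, -40)
w1·Bw1 = -311; w1·w1 = 35; μ ≈ -311/35 = -8.886

-8.886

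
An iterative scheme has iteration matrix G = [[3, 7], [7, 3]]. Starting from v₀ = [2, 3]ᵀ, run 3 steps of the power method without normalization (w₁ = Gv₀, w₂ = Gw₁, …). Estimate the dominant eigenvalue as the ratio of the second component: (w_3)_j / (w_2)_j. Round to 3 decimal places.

λ ≈ 9.566

w1 = Gv₀ = (3·2 + 7·3; 7·2 + 3·3) = (27, 23)
w2 = Gw1 = (3·27 + 7·23; 7·27 + 3·23) = (242, 258)
w3 = Gw2 = (2532, 2468)
Ratio at component: 2468 / 258 = 9.566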